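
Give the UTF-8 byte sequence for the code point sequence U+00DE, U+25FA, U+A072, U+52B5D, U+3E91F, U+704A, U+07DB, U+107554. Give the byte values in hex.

U+00DE: 2-byte form → C3 9E.
U+25FA: 3-byte form → E2 97 BA.
U+A072: 3-byte form → EA 81 B2.
U+52B5D: 4-byte form → F1 92 AD 9D.
U+3E91F: 4-byte form → F0 BE A4 9F.
U+704A: 3-byte form → E7 81 8A.
U+07DB: 2-byte form → DF 9B.
U+107554: 4-byte form → F4 87 95 94.
Concatenated (25 bytes): C3 9E E2 97 BA EA 81 B2 F1 92 AD 9D F0 BE A4 9F E7 81 8A DF 9B F4 87 95 94.

C3 9E E2 97 BA EA 81 B2 F1 92 AD 9D F0 BE A4 9F E7 81 8A DF 9B F4 87 95 94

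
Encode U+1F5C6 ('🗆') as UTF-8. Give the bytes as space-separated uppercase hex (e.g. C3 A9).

U+1F5C6 = 0x1F5C6 = 128454 decimal. In range U+10000–U+10FFFF → 4-byte form: 11110xxx 10xxxxxx 10xxxxxx 10xxxxxx.
Binary (21 bits): 000011111010111000110.
Split 3+6+6+6: 000 | 011111 | 010111 | 000110.
Byte 1: 11110000 = 0xF0.
Byte 2: 10011111 = 0x9F.
Byte 3: 10010111 = 0x97.
Byte 4: 10000110 = 0x86.

F0 9F 97 86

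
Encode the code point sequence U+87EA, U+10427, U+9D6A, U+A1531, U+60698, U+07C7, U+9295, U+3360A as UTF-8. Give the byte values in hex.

U+87EA: 3-byte form → E8 9F AA.
U+10427: 4-byte form → F0 90 90 A7.
U+9D6A: 3-byte form → E9 B5 AA.
U+A1531: 4-byte form → F2 A1 94 B1.
U+60698: 4-byte form → F1 A0 9A 98.
U+07C7: 2-byte form → DF 87.
U+9295: 3-byte form → E9 8A 95.
U+3360A: 4-byte form → F0 B3 98 8A.
Concatenated (27 bytes): E8 9F AA F0 90 90 A7 E9 B5 AA F2 A1 94 B1 F1 A0 9A 98 DF 87 E9 8A 95 F0 B3 98 8A.

E8 9F AA F0 90 90 A7 E9 B5 AA F2 A1 94 B1 F1 A0 9A 98 DF 87 E9 8A 95 F0 B3 98 8A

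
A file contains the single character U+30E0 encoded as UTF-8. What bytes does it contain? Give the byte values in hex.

U+30E0 = 0x30E0 = 12512 decimal. In range U+0800–U+FFFF → 3-byte form: 1110xxxx 10xxxxxx 10xxxxxx.
Binary (16 bits): 0011000011100000.
Split 4+6+6: 0011 | 000011 | 100000.
Byte 1: 11100011 = 0xE3.
Byte 2: 10000011 = 0x83.
Byte 3: 10100000 = 0xA0.

E3 83 A0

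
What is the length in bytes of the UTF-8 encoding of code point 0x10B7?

U+10B7 = 0x10B7. UTF-8 uses 1 byte below 0x80, 2 below 0x800, 3 below 0x10000, 4 up to 0x10FFFF. 0x10B7 is in U+0800–U+FFFF → 3 bytes.

3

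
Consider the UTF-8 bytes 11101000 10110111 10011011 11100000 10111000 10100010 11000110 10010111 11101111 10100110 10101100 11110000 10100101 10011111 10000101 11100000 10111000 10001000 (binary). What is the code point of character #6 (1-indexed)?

U+0E08

Offset 0: leading byte 0xE8 = 11101000 → 3-byte char #1 = E8 B7 9B.
Offset 3: leading byte 0xE0 = 11100000 → 3-byte char #2 = E0 B8 A2.
Offset 6: leading byte 0xC6 = 11000110 → 2-byte char #3 = C6 97.
Offset 8: leading byte 0xEF = 11101111 → 3-byte char #4 = EF A6 AC.
Offset 11: leading byte 0xF0 = 11110000 → 4-byte char #5 = F0 A5 9F 85.
Offset 15: leading byte 0xE0 = 11100000 → 3-byte char #6 = E0 B8 88.
Leading byte 0xE0 = 11100000 matches 1110xxxx → 3-byte sequence.
Byte 1: 0xE0 = 11100000, payload 0000 (4 bits).
Byte 2: 0xB8 = 10111000 (10xxxxxx ✓), payload 111000.
Byte 3: 0x88 = 10001000 (10xxxxxx ✓), payload 001000.
Concatenate: 0000111000001000 = 0xE08 (16 bits → U+0E08).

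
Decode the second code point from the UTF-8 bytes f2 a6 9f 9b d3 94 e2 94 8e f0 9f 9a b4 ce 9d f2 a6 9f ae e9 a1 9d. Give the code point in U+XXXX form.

U+04D4

Offset 0: leading byte 0xF2 = 11110010 → 4-byte char #1 = F2 A6 9F 9B.
Offset 4: leading byte 0xD3 = 11010011 → 2-byte char #2 = D3 94.
Leading byte 0xD3 = 11010011 matches 110xxxxx → 2-byte sequence.
Byte 1: 0xD3 = 11010011, payload 10011 (5 bits).
Byte 2: 0x94 = 10010100 (10xxxxxx ✓), payload 010100.
Concatenate: 10011010100 = 0x4D4 (11 bits → U+04D4).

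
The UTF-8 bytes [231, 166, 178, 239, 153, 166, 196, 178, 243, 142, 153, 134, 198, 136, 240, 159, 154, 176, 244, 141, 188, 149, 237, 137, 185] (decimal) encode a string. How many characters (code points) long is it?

Byte at offset 0: 0xE7 = 11100111 → 3-byte char (#1). Advance 3.
Byte at offset 3: 0xEF = 11101111 → 3-byte char (#2). Advance 3.
Byte at offset 6: 0xC4 = 11000100 → 2-byte char (#3). Advance 2.
Byte at offset 8: 0xF3 = 11110011 → 4-byte char (#4). Advance 4.
Byte at offset 12: 0xC6 = 11000110 → 2-byte char (#5). Advance 2.
Byte at offset 14: 0xF0 = 11110000 → 4-byte char (#6). Advance 4.
Byte at offset 18: 0xF4 = 11110100 → 4-byte char (#7). Advance 4.
Byte at offset 22: 0xED = 11101101 → 3-byte char (#8). Advance 3.
Reached end at offset 25 after 8 code points.

8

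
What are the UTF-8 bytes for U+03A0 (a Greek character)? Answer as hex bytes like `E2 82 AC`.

U+03A0 = 0x3A0 = 928 decimal. In range U+0080–U+07FF → 2-byte form: 110xxxxx 10xxxxxx.
Binary (11 bits): 01110100000.
Split 5+6: 01110 | 100000.
Byte 1: 11001110 = 0xCE.
Byte 2: 10100000 = 0xA0.

CE A0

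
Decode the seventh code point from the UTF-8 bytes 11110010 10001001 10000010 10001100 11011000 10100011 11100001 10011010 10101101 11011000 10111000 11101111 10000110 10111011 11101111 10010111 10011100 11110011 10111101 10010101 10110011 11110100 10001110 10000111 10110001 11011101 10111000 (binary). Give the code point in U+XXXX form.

Offset 0: leading byte 0xF2 = 11110010 → 4-byte char #1 = F2 89 82 8C.
Offset 4: leading byte 0xD8 = 11011000 → 2-byte char #2 = D8 A3.
Offset 6: leading byte 0xE1 = 11100001 → 3-byte char #3 = E1 9A AD.
Offset 9: leading byte 0xD8 = 11011000 → 2-byte char #4 = D8 B8.
Offset 11: leading byte 0xEF = 11101111 → 3-byte char #5 = EF 86 BB.
Offset 14: leading byte 0xEF = 11101111 → 3-byte char #6 = EF 97 9C.
Offset 17: leading byte 0xF3 = 11110011 → 4-byte char #7 = F3 BD 95 B3.
Leading byte 0xF3 = 11110011 matches 11110xxx → 4-byte sequence.
Byte 1: 0xF3 = 11110011, payload 011 (3 bits).
Byte 2: 0xBD = 10111101 (10xxxxxx ✓), payload 111101.
Byte 3: 0x95 = 10010101 (10xxxxxx ✓), payload 010101.
Byte 4: 0xB3 = 10110011 (10xxxxxx ✓), payload 110011.
Concatenate: 011111101010101110011 = 0xFD573 (21 bits → U+FD573).

U+FD573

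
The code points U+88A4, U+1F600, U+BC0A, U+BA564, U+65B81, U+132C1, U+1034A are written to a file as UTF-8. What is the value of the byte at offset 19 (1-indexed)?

0xF0

1-indexed offset 19 is 0-indexed offset 18.
U+88A4 → 3-byte form E8 A2 A4 at offsets 0–2.
U+1F600 → 4-byte form F0 9F 98 80 at offsets 3–6.
U+BC0A → 3-byte form EB B0 8A at offsets 7–9.
U+BA564 → 4-byte form F2 BA 95 A4 at offsets 10–13.
U+65B81 → 4-byte form F1 A5 AE 81 at offsets 14–17.
U+132C1 → 4-byte form F0 93 8B 81 at offsets 18–21.
Offset 18 falls in char 6's range; it's byte 1 of F0 93 8B 81 = 0xF0.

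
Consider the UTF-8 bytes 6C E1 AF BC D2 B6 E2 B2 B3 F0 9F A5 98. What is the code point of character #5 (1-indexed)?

Offset 0: leading byte 0x6C = 01101100 → 1-byte char #1 = 6C.
Offset 1: leading byte 0xE1 = 11100001 → 3-byte char #2 = E1 AF BC.
Offset 4: leading byte 0xD2 = 11010010 → 2-byte char #3 = D2 B6.
Offset 6: leading byte 0xE2 = 11100010 → 3-byte char #4 = E2 B2 B3.
Offset 9: leading byte 0xF0 = 11110000 → 4-byte char #5 = F0 9F A5 98.
Leading byte 0xF0 = 11110000 matches 11110xxx → 4-byte sequence.
Byte 1: 0xF0 = 11110000, payload 000 (3 bits).
Byte 2: 0x9F = 10011111 (10xxxxxx ✓), payload 011111.
Byte 3: 0xA5 = 10100101 (10xxxxxx ✓), payload 100101.
Byte 4: 0x98 = 10011000 (10xxxxxx ✓), payload 011000.
Concatenate: 000011111100101011000 = 0x1F958 (21 bits → U+1F958).

U+1F958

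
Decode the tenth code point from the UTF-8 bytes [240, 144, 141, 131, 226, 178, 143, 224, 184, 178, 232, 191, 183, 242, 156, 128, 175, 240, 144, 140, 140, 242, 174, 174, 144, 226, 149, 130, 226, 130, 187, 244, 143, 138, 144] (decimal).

U+10F290

Offset 0: leading byte 0xF0 = 11110000 → 4-byte char #1 = F0 90 8D 83.
Offset 4: leading byte 0xE2 = 11100010 → 3-byte char #2 = E2 B2 8F.
Offset 7: leading byte 0xE0 = 11100000 → 3-byte char #3 = E0 B8 B2.
Offset 10: leading byte 0xE8 = 11101000 → 3-byte char #4 = E8 BF B7.
Offset 13: leading byte 0xF2 = 11110010 → 4-byte char #5 = F2 9C 80 AF.
Offset 17: leading byte 0xF0 = 11110000 → 4-byte char #6 = F0 90 8C 8C.
Offset 21: leading byte 0xF2 = 11110010 → 4-byte char #7 = F2 AE AE 90.
Offset 25: leading byte 0xE2 = 11100010 → 3-byte char #8 = E2 95 82.
Offset 28: leading byte 0xE2 = 11100010 → 3-byte char #9 = E2 82 BB.
Offset 31: leading byte 0xF4 = 11110100 → 4-byte char #10 = F4 8F 8A 90.
Leading byte 0xF4 = 11110100 matches 11110xxx → 4-byte sequence.
Byte 1: 0xF4 = 11110100, payload 100 (3 bits).
Byte 2: 0x8F = 10001111 (10xxxxxx ✓), payload 001111.
Byte 3: 0x8A = 10001010 (10xxxxxx ✓), payload 001010.
Byte 4: 0x90 = 10010000 (10xxxxxx ✓), payload 010000.
Concatenate: 100001111001010010000 = 0x10F290 (21 bits → U+10F290).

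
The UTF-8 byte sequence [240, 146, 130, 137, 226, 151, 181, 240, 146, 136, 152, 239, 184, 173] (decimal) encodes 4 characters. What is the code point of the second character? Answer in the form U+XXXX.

U+25F5

Offset 0: leading byte 0xF0 = 11110000 → 4-byte char #1 = F0 92 82 89.
Offset 4: leading byte 0xE2 = 11100010 → 3-byte char #2 = E2 97 B5.
Leading byte 0xE2 = 11100010 matches 1110xxxx → 3-byte sequence.
Byte 1: 0xE2 = 11100010, payload 0010 (4 bits).
Byte 2: 0x97 = 10010111 (10xxxxxx ✓), payload 010111.
Byte 3: 0xB5 = 10110101 (10xxxxxx ✓), payload 110101.
Concatenate: 0010010111110101 = 0x25F5 (16 bits → U+25F5).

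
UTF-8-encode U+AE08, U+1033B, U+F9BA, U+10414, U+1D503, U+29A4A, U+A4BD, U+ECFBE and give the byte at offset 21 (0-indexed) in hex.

0x8A

U+AE08 → 3-byte form EA B8 88 at offsets 0–2.
U+1033B → 4-byte form F0 90 8C BB at offsets 3–6.
U+F9BA → 3-byte form EF A6 BA at offsets 7–9.
U+10414 → 4-byte form F0 90 90 94 at offsets 10–13.
U+1D503 → 4-byte form F0 9D 94 83 at offsets 14–17.
U+29A4A → 4-byte form F0 A9 A9 8A at offsets 18–21.
Offset 21 falls in char 6's range; it's byte 4 of F0 A9 A9 8A = 0x8A.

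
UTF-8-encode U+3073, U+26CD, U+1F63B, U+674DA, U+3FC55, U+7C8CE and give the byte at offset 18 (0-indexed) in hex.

0xF1

U+3073 → 3-byte form E3 81 B3 at offsets 0–2.
U+26CD → 3-byte form E2 9B 8D at offsets 3–5.
U+1F63B → 4-byte form F0 9F 98 BB at offsets 6–9.
U+674DA → 4-byte form F1 A7 93 9A at offsets 10–13.
U+3FC55 → 4-byte form F0 BF B1 95 at offsets 14–17.
U+7C8CE → 4-byte form F1 BC A3 8E at offsets 18–21.
Offset 18 falls in char 6's range; it's byte 1 of F1 BC A3 8E = 0xF1.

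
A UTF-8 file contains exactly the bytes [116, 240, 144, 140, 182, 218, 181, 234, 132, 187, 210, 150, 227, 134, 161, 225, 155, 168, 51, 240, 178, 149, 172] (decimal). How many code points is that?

Byte at offset 0: 0x74 = 01110100 → 1-byte char (#1). Advance 1.
Byte at offset 1: 0xF0 = 11110000 → 4-byte char (#2). Advance 4.
Byte at offset 5: 0xDA = 11011010 → 2-byte char (#3). Advance 2.
Byte at offset 7: 0xEA = 11101010 → 3-byte char (#4). Advance 3.
Byte at offset 10: 0xD2 = 11010010 → 2-byte char (#5). Advance 2.
Byte at offset 12: 0xE3 = 11100011 → 3-byte char (#6). Advance 3.
Byte at offset 15: 0xE1 = 11100001 → 3-byte char (#7). Advance 3.
Byte at offset 18: 0x33 = 00110011 → 1-byte char (#8). Advance 1.
Byte at offset 19: 0xF0 = 11110000 → 4-byte char (#9). Advance 4.
Reached end at offset 23 after 9 code points.

9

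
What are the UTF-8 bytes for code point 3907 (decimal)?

E0 BD 83

U+0F43 = 0xF43 = 3907 decimal. In range U+0800–U+FFFF → 3-byte form: 1110xxxx 10xxxxxx 10xxxxxx.
Binary (16 bits): 0000111101000011.
Split 4+6+6: 0000 | 111101 | 000011.
Byte 1: 11100000 = 0xE0.
Byte 2: 10111101 = 0xBD.
Byte 3: 10000011 = 0x83.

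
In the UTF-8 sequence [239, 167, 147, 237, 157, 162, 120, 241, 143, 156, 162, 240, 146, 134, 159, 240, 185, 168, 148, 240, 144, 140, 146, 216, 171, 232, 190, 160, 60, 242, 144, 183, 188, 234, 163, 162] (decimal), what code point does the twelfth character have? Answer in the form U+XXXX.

U+A8E2

Offset 0: leading byte 0xEF = 11101111 → 3-byte char #1 = EF A7 93.
Offset 3: leading byte 0xED = 11101101 → 3-byte char #2 = ED 9D A2.
Offset 6: leading byte 0x78 = 01111000 → 1-byte char #3 = 78.
Offset 7: leading byte 0xF1 = 11110001 → 4-byte char #4 = F1 8F 9C A2.
Offset 11: leading byte 0xF0 = 11110000 → 4-byte char #5 = F0 92 86 9F.
Offset 15: leading byte 0xF0 = 11110000 → 4-byte char #6 = F0 B9 A8 94.
Offset 19: leading byte 0xF0 = 11110000 → 4-byte char #7 = F0 90 8C 92.
Offset 23: leading byte 0xD8 = 11011000 → 2-byte char #8 = D8 AB.
Offset 25: leading byte 0xE8 = 11101000 → 3-byte char #9 = E8 BE A0.
Offset 28: leading byte 0x3C = 00111100 → 1-byte char #10 = 3C.
Offset 29: leading byte 0xF2 = 11110010 → 4-byte char #11 = F2 90 B7 BC.
Offset 33: leading byte 0xEA = 11101010 → 3-byte char #12 = EA A3 A2.
Leading byte 0xEA = 11101010 matches 1110xxxx → 3-byte sequence.
Byte 1: 0xEA = 11101010, payload 1010 (4 bits).
Byte 2: 0xA3 = 10100011 (10xxxxxx ✓), payload 100011.
Byte 3: 0xA2 = 10100010 (10xxxxxx ✓), payload 100010.
Concatenate: 1010100011100010 = 0xA8E2 (16 bits → U+A8E2).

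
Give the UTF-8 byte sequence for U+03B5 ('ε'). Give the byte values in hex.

U+03B5 = 0x3B5 = 949 decimal. In range U+0080–U+07FF → 2-byte form: 110xxxxx 10xxxxxx.
Binary (11 bits): 01110110101.
Split 5+6: 01110 | 110101.
Byte 1: 11001110 = 0xCE.
Byte 2: 10110101 = 0xB5.

CE B5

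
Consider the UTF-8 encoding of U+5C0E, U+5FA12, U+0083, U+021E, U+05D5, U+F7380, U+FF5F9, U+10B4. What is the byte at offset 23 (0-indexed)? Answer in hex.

U+5C0E → 3-byte form E5 B0 8E at offsets 0–2.
U+5FA12 → 4-byte form F1 9F A8 92 at offsets 3–6.
U+0083 → 2-byte form C2 83 at offsets 7–8.
U+021E → 2-byte form C8 9E at offsets 9–10.
U+05D5 → 2-byte form D7 95 at offsets 11–12.
U+F7380 → 4-byte form F3 B7 8E 80 at offsets 13–16.
U+FF5F9 → 4-byte form F3 BF 97 B9 at offsets 17–20.
U+10B4 → 3-byte form E1 82 B4 at offsets 21–23.
Offset 23 falls in char 8's range; it's byte 3 of E1 82 B4 = 0xB4.

0xB4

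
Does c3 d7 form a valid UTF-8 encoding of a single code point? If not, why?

Leading byte 0xC3 = 11000011 → 2-byte form.
Byte 2 is 0xD7 = 11010111, which is not 10xxxxxx — expected a continuation byte.

invalid (non-continuation byte where continuation expected)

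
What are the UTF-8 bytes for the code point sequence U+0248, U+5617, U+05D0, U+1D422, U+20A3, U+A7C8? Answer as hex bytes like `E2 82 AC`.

C9 88 E5 98 97 D7 90 F0 9D 90 A2 E2 82 A3 EA 9F 88

U+0248: 2-byte form → C9 88.
U+5617: 3-byte form → E5 98 97.
U+05D0: 2-byte form → D7 90.
U+1D422: 4-byte form → F0 9D 90 A2.
U+20A3: 3-byte form → E2 82 A3.
U+A7C8: 3-byte form → EA 9F 88.
Concatenated (17 bytes): C9 88 E5 98 97 D7 90 F0 9D 90 A2 E2 82 A3 EA 9F 88.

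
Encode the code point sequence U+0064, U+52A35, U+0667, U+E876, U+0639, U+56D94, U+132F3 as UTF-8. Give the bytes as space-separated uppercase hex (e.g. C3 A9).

U+0064: 1-byte form → 64.
U+52A35: 4-byte form → F1 92 A8 B5.
U+0667: 2-byte form → D9 A7.
U+E876: 3-byte form → EE A1 B6.
U+0639: 2-byte form → D8 B9.
U+56D94: 4-byte form → F1 96 B6 94.
U+132F3: 4-byte form → F0 93 8B B3.
Concatenated (20 bytes): 64 F1 92 A8 B5 D9 A7 EE A1 B6 D8 B9 F1 96 B6 94 F0 93 8B B3.

64 F1 92 A8 B5 D9 A7 EE A1 B6 D8 B9 F1 96 B6 94 F0 93 8B B3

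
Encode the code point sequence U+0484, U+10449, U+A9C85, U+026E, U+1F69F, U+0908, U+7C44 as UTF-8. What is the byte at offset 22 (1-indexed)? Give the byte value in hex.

1-indexed offset 22 is 0-indexed offset 21.
U+0484 → 2-byte form D2 84 at offsets 0–1.
U+10449 → 4-byte form F0 90 91 89 at offsets 2–5.
U+A9C85 → 4-byte form F2 A9 B2 85 at offsets 6–9.
U+026E → 2-byte form C9 AE at offsets 10–11.
U+1F69F → 4-byte form F0 9F 9A 9F at offsets 12–15.
U+0908 → 3-byte form E0 A4 88 at offsets 16–18.
U+7C44 → 3-byte form E7 B1 84 at offsets 19–21.
Offset 21 falls in char 7's range; it's byte 3 of E7 B1 84 = 0x84.

0x84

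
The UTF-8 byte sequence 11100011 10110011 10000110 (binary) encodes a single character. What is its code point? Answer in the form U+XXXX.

U+3CC6

Leading byte 0xE3 = 11100011 matches 1110xxxx → 3-byte sequence.
Byte 1: 0xE3 = 11100011, payload 0011 (4 bits).
Byte 2: 0xB3 = 10110011 (10xxxxxx ✓), payload 110011.
Byte 3: 0x86 = 10000110 (10xxxxxx ✓), payload 000110.
Concatenate: 0011110011000110 = 0x3CC6 (16 bits → U+3CC6).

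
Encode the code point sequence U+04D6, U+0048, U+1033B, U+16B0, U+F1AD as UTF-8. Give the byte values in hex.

D3 96 48 F0 90 8C BB E1 9A B0 EF 86 AD

U+04D6: 2-byte form → D3 96.
U+0048: 1-byte form → 48.
U+1033B: 4-byte form → F0 90 8C BB.
U+16B0: 3-byte form → E1 9A B0.
U+F1AD: 3-byte form → EF 86 AD.
Concatenated (13 bytes): D3 96 48 F0 90 8C BB E1 9A B0 EF 86 AD.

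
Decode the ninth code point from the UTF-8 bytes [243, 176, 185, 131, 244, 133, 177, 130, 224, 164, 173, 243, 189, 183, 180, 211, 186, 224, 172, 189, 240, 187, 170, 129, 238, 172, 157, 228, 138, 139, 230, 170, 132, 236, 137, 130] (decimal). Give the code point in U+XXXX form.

Offset 0: leading byte 0xF3 = 11110011 → 4-byte char #1 = F3 B0 B9 83.
Offset 4: leading byte 0xF4 = 11110100 → 4-byte char #2 = F4 85 B1 82.
Offset 8: leading byte 0xE0 = 11100000 → 3-byte char #3 = E0 A4 AD.
Offset 11: leading byte 0xF3 = 11110011 → 4-byte char #4 = F3 BD B7 B4.
Offset 15: leading byte 0xD3 = 11010011 → 2-byte char #5 = D3 BA.
Offset 17: leading byte 0xE0 = 11100000 → 3-byte char #6 = E0 AC BD.
Offset 20: leading byte 0xF0 = 11110000 → 4-byte char #7 = F0 BB AA 81.
Offset 24: leading byte 0xEE = 11101110 → 3-byte char #8 = EE AC 9D.
Offset 27: leading byte 0xE4 = 11100100 → 3-byte char #9 = E4 8A 8B.
Leading byte 0xE4 = 11100100 matches 1110xxxx → 3-byte sequence.
Byte 1: 0xE4 = 11100100, payload 0100 (4 bits).
Byte 2: 0x8A = 10001010 (10xxxxxx ✓), payload 001010.
Byte 3: 0x8B = 10001011 (10xxxxxx ✓), payload 001011.
Concatenate: 0100001010001011 = 0x428B (16 bits → U+428B).

U+428B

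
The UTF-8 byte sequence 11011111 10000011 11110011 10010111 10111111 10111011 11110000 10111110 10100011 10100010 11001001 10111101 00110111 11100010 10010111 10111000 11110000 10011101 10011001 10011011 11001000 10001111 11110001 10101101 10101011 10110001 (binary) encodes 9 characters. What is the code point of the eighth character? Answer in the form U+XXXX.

U+020F

Offset 0: leading byte 0xDF = 11011111 → 2-byte char #1 = DF 83.
Offset 2: leading byte 0xF3 = 11110011 → 4-byte char #2 = F3 97 BF BB.
Offset 6: leading byte 0xF0 = 11110000 → 4-byte char #3 = F0 BE A3 A2.
Offset 10: leading byte 0xC9 = 11001001 → 2-byte char #4 = C9 BD.
Offset 12: leading byte 0x37 = 00110111 → 1-byte char #5 = 37.
Offset 13: leading byte 0xE2 = 11100010 → 3-byte char #6 = E2 97 B8.
Offset 16: leading byte 0xF0 = 11110000 → 4-byte char #7 = F0 9D 99 9B.
Offset 20: leading byte 0xC8 = 11001000 → 2-byte char #8 = C8 8F.
Leading byte 0xC8 = 11001000 matches 110xxxxx → 2-byte sequence.
Byte 1: 0xC8 = 11001000, payload 01000 (5 bits).
Byte 2: 0x8F = 10001111 (10xxxxxx ✓), payload 001111.
Concatenate: 01000001111 = 0x20F (11 bits → U+020F).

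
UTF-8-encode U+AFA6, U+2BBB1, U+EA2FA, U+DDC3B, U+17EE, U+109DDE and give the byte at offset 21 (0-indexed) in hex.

0x9E

U+AFA6 → 3-byte form EA BE A6 at offsets 0–2.
U+2BBB1 → 4-byte form F0 AB AE B1 at offsets 3–6.
U+EA2FA → 4-byte form F3 AA 8B BA at offsets 7–10.
U+DDC3B → 4-byte form F3 9D B0 BB at offsets 11–14.
U+17EE → 3-byte form E1 9F AE at offsets 15–17.
U+109DDE → 4-byte form F4 89 B7 9E at offsets 18–21.
Offset 21 falls in char 6's range; it's byte 4 of F4 89 B7 9E = 0x9E.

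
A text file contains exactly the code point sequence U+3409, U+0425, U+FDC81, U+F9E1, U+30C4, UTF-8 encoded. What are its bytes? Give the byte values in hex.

E3 90 89 D0 A5 F3 BD B2 81 EF A7 A1 E3 83 84

U+3409: 3-byte form → E3 90 89.
U+0425: 2-byte form → D0 A5.
U+FDC81: 4-byte form → F3 BD B2 81.
U+F9E1: 3-byte form → EF A7 A1.
U+30C4: 3-byte form → E3 83 84.
Concatenated (15 bytes): E3 90 89 D0 A5 F3 BD B2 81 EF A7 A1 E3 83 84.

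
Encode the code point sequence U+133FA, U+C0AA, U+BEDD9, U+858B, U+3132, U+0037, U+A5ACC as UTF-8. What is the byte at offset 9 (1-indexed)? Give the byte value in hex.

0xBE

1-indexed offset 9 is 0-indexed offset 8.
U+133FA → 4-byte form F0 93 8F BA at offsets 0–3.
U+C0AA → 3-byte form EC 82 AA at offsets 4–6.
U+BEDD9 → 4-byte form F2 BE B7 99 at offsets 7–10.
Offset 8 falls in char 3's range; it's byte 2 of F2 BE B7 99 = 0xBE.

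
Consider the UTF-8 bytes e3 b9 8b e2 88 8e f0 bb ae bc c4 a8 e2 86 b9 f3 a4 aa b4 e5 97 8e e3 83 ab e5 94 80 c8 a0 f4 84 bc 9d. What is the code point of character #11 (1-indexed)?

Offset 0: leading byte 0xE3 = 11100011 → 3-byte char #1 = E3 B9 8B.
Offset 3: leading byte 0xE2 = 11100010 → 3-byte char #2 = E2 88 8E.
Offset 6: leading byte 0xF0 = 11110000 → 4-byte char #3 = F0 BB AE BC.
Offset 10: leading byte 0xC4 = 11000100 → 2-byte char #4 = C4 A8.
Offset 12: leading byte 0xE2 = 11100010 → 3-byte char #5 = E2 86 B9.
Offset 15: leading byte 0xF3 = 11110011 → 4-byte char #6 = F3 A4 AA B4.
Offset 19: leading byte 0xE5 = 11100101 → 3-byte char #7 = E5 97 8E.
Offset 22: leading byte 0xE3 = 11100011 → 3-byte char #8 = E3 83 AB.
Offset 25: leading byte 0xE5 = 11100101 → 3-byte char #9 = E5 94 80.
Offset 28: leading byte 0xC8 = 11001000 → 2-byte char #10 = C8 A0.
Offset 30: leading byte 0xF4 = 11110100 → 4-byte char #11 = F4 84 BC 9D.
Leading byte 0xF4 = 11110100 matches 11110xxx → 4-byte sequence.
Byte 1: 0xF4 = 11110100, payload 100 (3 bits).
Byte 2: 0x84 = 10000100 (10xxxxxx ✓), payload 000100.
Byte 3: 0xBC = 10111100 (10xxxxxx ✓), payload 111100.
Byte 4: 0x9D = 10011101 (10xxxxxx ✓), payload 011101.
Concatenate: 100000100111100011101 = 0x104F1D (21 bits → U+104F1D).

U+104F1D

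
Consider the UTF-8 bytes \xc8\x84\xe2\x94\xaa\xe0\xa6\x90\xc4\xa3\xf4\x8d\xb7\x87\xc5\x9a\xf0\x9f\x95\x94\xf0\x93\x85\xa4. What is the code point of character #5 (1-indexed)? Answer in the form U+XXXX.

Offset 0: leading byte 0xC8 = 11001000 → 2-byte char #1 = C8 84.
Offset 2: leading byte 0xE2 = 11100010 → 3-byte char #2 = E2 94 AA.
Offset 5: leading byte 0xE0 = 11100000 → 3-byte char #3 = E0 A6 90.
Offset 8: leading byte 0xC4 = 11000100 → 2-byte char #4 = C4 A3.
Offset 10: leading byte 0xF4 = 11110100 → 4-byte char #5 = F4 8D B7 87.
Leading byte 0xF4 = 11110100 matches 11110xxx → 4-byte sequence.
Byte 1: 0xF4 = 11110100, payload 100 (3 bits).
Byte 2: 0x8D = 10001101 (10xxxxxx ✓), payload 001101.
Byte 3: 0xB7 = 10110111 (10xxxxxx ✓), payload 110111.
Byte 4: 0x87 = 10000111 (10xxxxxx ✓), payload 000111.
Concatenate: 100001101110111000111 = 0x10DDC7 (21 bits → U+10DDC7).

U+10DDC7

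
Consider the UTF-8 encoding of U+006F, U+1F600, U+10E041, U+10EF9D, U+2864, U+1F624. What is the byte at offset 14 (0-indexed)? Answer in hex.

0xA1

U+006F → 1-byte form 6F at offsets 0–0.
U+1F600 → 4-byte form F0 9F 98 80 at offsets 1–4.
U+10E041 → 4-byte form F4 8E 81 81 at offsets 5–8.
U+10EF9D → 4-byte form F4 8E BE 9D at offsets 9–12.
U+2864 → 3-byte form E2 A1 A4 at offsets 13–15.
Offset 14 falls in char 5's range; it's byte 2 of E2 A1 A4 = 0xA1.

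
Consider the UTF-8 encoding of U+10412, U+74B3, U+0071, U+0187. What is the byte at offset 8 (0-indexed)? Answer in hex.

U+10412 → 4-byte form F0 90 90 92 at offsets 0–3.
U+74B3 → 3-byte form E7 92 B3 at offsets 4–6.
U+0071 → 1-byte form 71 at offsets 7–7.
U+0187 → 2-byte form C6 87 at offsets 8–9.
Offset 8 falls in char 4's range; it's byte 1 of C6 87 = 0xC6.

0xC6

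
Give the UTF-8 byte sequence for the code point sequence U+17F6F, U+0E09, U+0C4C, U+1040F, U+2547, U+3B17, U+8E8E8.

F0 97 BD AF E0 B8 89 E0 B1 8C F0 90 90 8F E2 95 87 E3 AC 97 F2 8E A3 A8

U+17F6F: 4-byte form → F0 97 BD AF.
U+0E09: 3-byte form → E0 B8 89.
U+0C4C: 3-byte form → E0 B1 8C.
U+1040F: 4-byte form → F0 90 90 8F.
U+2547: 3-byte form → E2 95 87.
U+3B17: 3-byte form → E3 AC 97.
U+8E8E8: 4-byte form → F2 8E A3 A8.
Concatenated (24 bytes): F0 97 BD AF E0 B8 89 E0 B1 8C F0 90 90 8F E2 95 87 E3 AC 97 F2 8E A3 A8.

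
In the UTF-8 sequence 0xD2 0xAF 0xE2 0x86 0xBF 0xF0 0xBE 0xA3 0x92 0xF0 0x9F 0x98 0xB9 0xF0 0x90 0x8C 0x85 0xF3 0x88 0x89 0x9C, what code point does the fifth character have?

Offset 0: leading byte 0xD2 = 11010010 → 2-byte char #1 = D2 AF.
Offset 2: leading byte 0xE2 = 11100010 → 3-byte char #2 = E2 86 BF.
Offset 5: leading byte 0xF0 = 11110000 → 4-byte char #3 = F0 BE A3 92.
Offset 9: leading byte 0xF0 = 11110000 → 4-byte char #4 = F0 9F 98 B9.
Offset 13: leading byte 0xF0 = 11110000 → 4-byte char #5 = F0 90 8C 85.
Leading byte 0xF0 = 11110000 matches 11110xxx → 4-byte sequence.
Byte 1: 0xF0 = 11110000, payload 000 (3 bits).
Byte 2: 0x90 = 10010000 (10xxxxxx ✓), payload 010000.
Byte 3: 0x8C = 10001100 (10xxxxxx ✓), payload 001100.
Byte 4: 0x85 = 10000101 (10xxxxxx ✓), payload 000101.
Concatenate: 000010000001100000101 = 0x10305 (21 bits → U+10305).

U+10305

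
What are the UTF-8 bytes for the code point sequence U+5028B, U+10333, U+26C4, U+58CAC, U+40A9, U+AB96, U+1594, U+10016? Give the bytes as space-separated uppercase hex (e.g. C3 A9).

F1 90 8A 8B F0 90 8C B3 E2 9B 84 F1 98 B2 AC E4 82 A9 EA AE 96 E1 96 94 F0 90 80 96

U+5028B: 4-byte form → F1 90 8A 8B.
U+10333: 4-byte form → F0 90 8C B3.
U+26C4: 3-byte form → E2 9B 84.
U+58CAC: 4-byte form → F1 98 B2 AC.
U+40A9: 3-byte form → E4 82 A9.
U+AB96: 3-byte form → EA AE 96.
U+1594: 3-byte form → E1 96 94.
U+10016: 4-byte form → F0 90 80 96.
Concatenated (28 bytes): F1 90 8A 8B F0 90 8C B3 E2 9B 84 F1 98 B2 AC E4 82 A9 EA AE 96 E1 96 94 F0 90 80 96.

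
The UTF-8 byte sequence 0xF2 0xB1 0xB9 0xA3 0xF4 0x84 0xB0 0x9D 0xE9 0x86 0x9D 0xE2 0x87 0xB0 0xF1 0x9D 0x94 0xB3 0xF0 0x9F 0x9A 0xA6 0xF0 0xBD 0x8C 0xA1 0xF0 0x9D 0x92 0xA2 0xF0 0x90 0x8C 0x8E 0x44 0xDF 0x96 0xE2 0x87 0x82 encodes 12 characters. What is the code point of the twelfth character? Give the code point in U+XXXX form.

Offset 0: leading byte 0xF2 = 11110010 → 4-byte char #1 = F2 B1 B9 A3.
Offset 4: leading byte 0xF4 = 11110100 → 4-byte char #2 = F4 84 B0 9D.
Offset 8: leading byte 0xE9 = 11101001 → 3-byte char #3 = E9 86 9D.
Offset 11: leading byte 0xE2 = 11100010 → 3-byte char #4 = E2 87 B0.
Offset 14: leading byte 0xF1 = 11110001 → 4-byte char #5 = F1 9D 94 B3.
Offset 18: leading byte 0xF0 = 11110000 → 4-byte char #6 = F0 9F 9A A6.
Offset 22: leading byte 0xF0 = 11110000 → 4-byte char #7 = F0 BD 8C A1.
Offset 26: leading byte 0xF0 = 11110000 → 4-byte char #8 = F0 9D 92 A2.
Offset 30: leading byte 0xF0 = 11110000 → 4-byte char #9 = F0 90 8C 8E.
Offset 34: leading byte 0x44 = 01000100 → 1-byte char #10 = 44.
Offset 35: leading byte 0xDF = 11011111 → 2-byte char #11 = DF 96.
Offset 37: leading byte 0xE2 = 11100010 → 3-byte char #12 = E2 87 82.
Leading byte 0xE2 = 11100010 matches 1110xxxx → 3-byte sequence.
Byte 1: 0xE2 = 11100010, payload 0010 (4 bits).
Byte 2: 0x87 = 10000111 (10xxxxxx ✓), payload 000111.
Byte 3: 0x82 = 10000010 (10xxxxxx ✓), payload 000010.
Concatenate: 0010000111000010 = 0x21C2 (16 bits → U+21C2).

U+21C2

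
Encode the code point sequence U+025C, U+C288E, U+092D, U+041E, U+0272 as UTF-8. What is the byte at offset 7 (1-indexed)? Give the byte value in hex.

1-indexed offset 7 is 0-indexed offset 6.
U+025C → 2-byte form C9 9C at offsets 0–1.
U+C288E → 4-byte form F3 82 A2 8E at offsets 2–5.
U+092D → 3-byte form E0 A4 AD at offsets 6–8.
Offset 6 falls in char 3's range; it's byte 1 of E0 A4 AD = 0xE0.

0xE0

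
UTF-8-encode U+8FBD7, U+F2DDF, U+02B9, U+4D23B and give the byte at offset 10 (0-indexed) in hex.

0xF1

U+8FBD7 → 4-byte form F2 8F AF 97 at offsets 0–3.
U+F2DDF → 4-byte form F3 B2 B7 9F at offsets 4–7.
U+02B9 → 2-byte form CA B9 at offsets 8–9.
U+4D23B → 4-byte form F1 8D 88 BB at offsets 10–13.
Offset 10 falls in char 4's range; it's byte 1 of F1 8D 88 BB = 0xF1.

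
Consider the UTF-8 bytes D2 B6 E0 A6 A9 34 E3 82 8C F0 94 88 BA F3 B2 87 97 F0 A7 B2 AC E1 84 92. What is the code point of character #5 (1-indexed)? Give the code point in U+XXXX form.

U+1423A

Offset 0: leading byte 0xD2 = 11010010 → 2-byte char #1 = D2 B6.
Offset 2: leading byte 0xE0 = 11100000 → 3-byte char #2 = E0 A6 A9.
Offset 5: leading byte 0x34 = 00110100 → 1-byte char #3 = 34.
Offset 6: leading byte 0xE3 = 11100011 → 3-byte char #4 = E3 82 8C.
Offset 9: leading byte 0xF0 = 11110000 → 4-byte char #5 = F0 94 88 BA.
Leading byte 0xF0 = 11110000 matches 11110xxx → 4-byte sequence.
Byte 1: 0xF0 = 11110000, payload 000 (3 bits).
Byte 2: 0x94 = 10010100 (10xxxxxx ✓), payload 010100.
Byte 3: 0x88 = 10001000 (10xxxxxx ✓), payload 001000.
Byte 4: 0xBA = 10111010 (10xxxxxx ✓), payload 111010.
Concatenate: 000010100001000111010 = 0x1423A (21 bits → U+1423A).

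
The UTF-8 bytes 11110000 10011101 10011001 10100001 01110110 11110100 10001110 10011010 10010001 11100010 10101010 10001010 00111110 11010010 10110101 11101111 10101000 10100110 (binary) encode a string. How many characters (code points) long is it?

7

Byte at offset 0: 0xF0 = 11110000 → 4-byte char (#1). Advance 4.
Byte at offset 4: 0x76 = 01110110 → 1-byte char (#2). Advance 1.
Byte at offset 5: 0xF4 = 11110100 → 4-byte char (#3). Advance 4.
Byte at offset 9: 0xE2 = 11100010 → 3-byte char (#4). Advance 3.
Byte at offset 12: 0x3E = 00111110 → 1-byte char (#5). Advance 1.
Byte at offset 13: 0xD2 = 11010010 → 2-byte char (#6). Advance 2.
Byte at offset 15: 0xEF = 11101111 → 3-byte char (#7). Advance 3.
Reached end at offset 18 after 7 code points.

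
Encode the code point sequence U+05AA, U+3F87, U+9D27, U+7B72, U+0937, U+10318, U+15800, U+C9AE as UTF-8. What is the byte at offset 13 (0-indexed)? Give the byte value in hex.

0xB7

U+05AA → 2-byte form D6 AA at offsets 0–1.
U+3F87 → 3-byte form E3 BE 87 at offsets 2–4.
U+9D27 → 3-byte form E9 B4 A7 at offsets 5–7.
U+7B72 → 3-byte form E7 AD B2 at offsets 8–10.
U+0937 → 3-byte form E0 A4 B7 at offsets 11–13.
Offset 13 falls in char 5's range; it's byte 3 of E0 A4 B7 = 0xB7.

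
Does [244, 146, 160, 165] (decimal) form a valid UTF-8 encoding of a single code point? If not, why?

Leading byte 0xF4 = 11110100 → 4-byte form.
Payload = 0x112825, which exceeds U+10FFFF, the maximum Unicode code point. (Leading bytes F5–FF, or F4 followed by ≥ 0x90, are invalid.)

invalid (encodes a value above U+10FFFF)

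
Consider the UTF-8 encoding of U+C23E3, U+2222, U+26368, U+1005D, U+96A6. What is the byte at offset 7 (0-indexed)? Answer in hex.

U+C23E3 → 4-byte form F3 82 8F A3 at offsets 0–3.
U+2222 → 3-byte form E2 88 A2 at offsets 4–6.
U+26368 → 4-byte form F0 A6 8D A8 at offsets 7–10.
Offset 7 falls in char 3's range; it's byte 1 of F0 A6 8D A8 = 0xF0.

0xF0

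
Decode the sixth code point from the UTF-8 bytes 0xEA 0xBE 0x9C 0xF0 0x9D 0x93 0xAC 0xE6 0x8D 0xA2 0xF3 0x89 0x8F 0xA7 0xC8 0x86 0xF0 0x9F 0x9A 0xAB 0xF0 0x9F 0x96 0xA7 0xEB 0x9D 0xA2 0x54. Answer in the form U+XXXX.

Offset 0: leading byte 0xEA = 11101010 → 3-byte char #1 = EA BE 9C.
Offset 3: leading byte 0xF0 = 11110000 → 4-byte char #2 = F0 9D 93 AC.
Offset 7: leading byte 0xE6 = 11100110 → 3-byte char #3 = E6 8D A2.
Offset 10: leading byte 0xF3 = 11110011 → 4-byte char #4 = F3 89 8F A7.
Offset 14: leading byte 0xC8 = 11001000 → 2-byte char #5 = C8 86.
Offset 16: leading byte 0xF0 = 11110000 → 4-byte char #6 = F0 9F 9A AB.
Leading byte 0xF0 = 11110000 matches 11110xxx → 4-byte sequence.
Byte 1: 0xF0 = 11110000, payload 000 (3 bits).
Byte 2: 0x9F = 10011111 (10xxxxxx ✓), payload 011111.
Byte 3: 0x9A = 10011010 (10xxxxxx ✓), payload 011010.
Byte 4: 0xAB = 10101011 (10xxxxxx ✓), payload 101011.
Concatenate: 000011111011010101011 = 0x1F6AB (21 bits → U+1F6AB).

U+1F6AB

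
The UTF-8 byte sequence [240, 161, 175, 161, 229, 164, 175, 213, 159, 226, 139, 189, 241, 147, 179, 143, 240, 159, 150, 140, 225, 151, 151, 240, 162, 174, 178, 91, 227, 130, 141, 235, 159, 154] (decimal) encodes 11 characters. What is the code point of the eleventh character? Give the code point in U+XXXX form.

Offset 0: leading byte 0xF0 = 11110000 → 4-byte char #1 = F0 A1 AF A1.
Offset 4: leading byte 0xE5 = 11100101 → 3-byte char #2 = E5 A4 AF.
Offset 7: leading byte 0xD5 = 11010101 → 2-byte char #3 = D5 9F.
Offset 9: leading byte 0xE2 = 11100010 → 3-byte char #4 = E2 8B BD.
Offset 12: leading byte 0xF1 = 11110001 → 4-byte char #5 = F1 93 B3 8F.
Offset 16: leading byte 0xF0 = 11110000 → 4-byte char #6 = F0 9F 96 8C.
Offset 20: leading byte 0xE1 = 11100001 → 3-byte char #7 = E1 97 97.
Offset 23: leading byte 0xF0 = 11110000 → 4-byte char #8 = F0 A2 AE B2.
Offset 27: leading byte 0x5B = 01011011 → 1-byte char #9 = 5B.
Offset 28: leading byte 0xE3 = 11100011 → 3-byte char #10 = E3 82 8D.
Offset 31: leading byte 0xEB = 11101011 → 3-byte char #11 = EB 9F 9A.
Leading byte 0xEB = 11101011 matches 1110xxxx → 3-byte sequence.
Byte 1: 0xEB = 11101011, payload 1011 (4 bits).
Byte 2: 0x9F = 10011111 (10xxxxxx ✓), payload 011111.
Byte 3: 0x9A = 10011010 (10xxxxxx ✓), payload 011010.
Concatenate: 1011011111011010 = 0xB7DA (16 bits → U+B7DA).

U+B7DA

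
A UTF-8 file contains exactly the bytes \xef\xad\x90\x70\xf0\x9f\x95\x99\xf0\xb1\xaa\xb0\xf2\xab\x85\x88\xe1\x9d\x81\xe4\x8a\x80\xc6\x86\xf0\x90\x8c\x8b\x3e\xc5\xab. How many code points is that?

11

Byte at offset 0: 0xEF = 11101111 → 3-byte char (#1). Advance 3.
Byte at offset 3: 0x70 = 01110000 → 1-byte char (#2). Advance 1.
Byte at offset 4: 0xF0 = 11110000 → 4-byte char (#3). Advance 4.
Byte at offset 8: 0xF0 = 11110000 → 4-byte char (#4). Advance 4.
Byte at offset 12: 0xF2 = 11110010 → 4-byte char (#5). Advance 4.
Byte at offset 16: 0xE1 = 11100001 → 3-byte char (#6). Advance 3.
Byte at offset 19: 0xE4 = 11100100 → 3-byte char (#7). Advance 3.
Byte at offset 22: 0xC6 = 11000110 → 2-byte char (#8). Advance 2.
Byte at offset 24: 0xF0 = 11110000 → 4-byte char (#9). Advance 4.
Byte at offset 28: 0x3E = 00111110 → 1-byte char (#10). Advance 1.
Byte at offset 29: 0xC5 = 11000101 → 2-byte char (#11). Advance 2.
Reached end at offset 31 after 11 code points.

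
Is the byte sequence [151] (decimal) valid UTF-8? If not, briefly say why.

Byte 0x97 = 10010111 has the form 10xxxxxx — a continuation byte — but there is no preceding leading byte.

invalid (continuation byte with no leading byte)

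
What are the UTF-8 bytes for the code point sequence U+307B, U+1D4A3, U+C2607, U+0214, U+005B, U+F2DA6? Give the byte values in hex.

U+307B: 3-byte form → E3 81 BB.
U+1D4A3: 4-byte form → F0 9D 92 A3.
U+C2607: 4-byte form → F3 82 98 87.
U+0214: 2-byte form → C8 94.
U+005B: 1-byte form → 5B.
U+F2DA6: 4-byte form → F3 B2 B6 A6.
Concatenated (18 bytes): E3 81 BB F0 9D 92 A3 F3 82 98 87 C8 94 5B F3 B2 B6 A6.

E3 81 BB F0 9D 92 A3 F3 82 98 87 C8 94 5B F3 B2 B6 A6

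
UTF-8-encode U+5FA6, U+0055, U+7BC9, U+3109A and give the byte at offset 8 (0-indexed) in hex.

U+5FA6 → 3-byte form E5 BE A6 at offsets 0–2.
U+0055 → 1-byte form 55 at offsets 3–3.
U+7BC9 → 3-byte form E7 AF 89 at offsets 4–6.
U+3109A → 4-byte form F0 B1 82 9A at offsets 7–10.
Offset 8 falls in char 4's range; it's byte 2 of F0 B1 82 9A = 0xB1.

0xB1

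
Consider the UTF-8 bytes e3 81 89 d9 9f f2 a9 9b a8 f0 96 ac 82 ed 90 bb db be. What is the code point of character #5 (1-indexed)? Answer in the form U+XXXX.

U+D43B

Offset 0: leading byte 0xE3 = 11100011 → 3-byte char #1 = E3 81 89.
Offset 3: leading byte 0xD9 = 11011001 → 2-byte char #2 = D9 9F.
Offset 5: leading byte 0xF2 = 11110010 → 4-byte char #3 = F2 A9 9B A8.
Offset 9: leading byte 0xF0 = 11110000 → 4-byte char #4 = F0 96 AC 82.
Offset 13: leading byte 0xED = 11101101 → 3-byte char #5 = ED 90 BB.
Leading byte 0xED = 11101101 matches 1110xxxx → 3-byte sequence.
Byte 1: 0xED = 11101101, payload 1101 (4 bits).
Byte 2: 0x90 = 10010000 (10xxxxxx ✓), payload 010000.
Byte 3: 0xBB = 10111011 (10xxxxxx ✓), payload 111011.
Concatenate: 1101010000111011 = 0xD43B (16 bits → U+D43B).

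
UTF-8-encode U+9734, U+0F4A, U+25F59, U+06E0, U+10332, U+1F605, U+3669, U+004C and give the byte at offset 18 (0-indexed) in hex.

0x98

U+9734 → 3-byte form E9 9C B4 at offsets 0–2.
U+0F4A → 3-byte form E0 BD 8A at offsets 3–5.
U+25F59 → 4-byte form F0 A5 BD 99 at offsets 6–9.
U+06E0 → 2-byte form DB A0 at offsets 10–11.
U+10332 → 4-byte form F0 90 8C B2 at offsets 12–15.
U+1F605 → 4-byte form F0 9F 98 85 at offsets 16–19.
Offset 18 falls in char 6's range; it's byte 3 of F0 9F 98 85 = 0x98.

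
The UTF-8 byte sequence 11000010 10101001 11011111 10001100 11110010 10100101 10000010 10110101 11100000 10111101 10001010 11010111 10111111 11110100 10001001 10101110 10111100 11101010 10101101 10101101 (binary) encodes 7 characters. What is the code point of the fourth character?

Offset 0: leading byte 0xC2 = 11000010 → 2-byte char #1 = C2 A9.
Offset 2: leading byte 0xDF = 11011111 → 2-byte char #2 = DF 8C.
Offset 4: leading byte 0xF2 = 11110010 → 4-byte char #3 = F2 A5 82 B5.
Offset 8: leading byte 0xE0 = 11100000 → 3-byte char #4 = E0 BD 8A.
Leading byte 0xE0 = 11100000 matches 1110xxxx → 3-byte sequence.
Byte 1: 0xE0 = 11100000, payload 0000 (4 bits).
Byte 2: 0xBD = 10111101 (10xxxxxx ✓), payload 111101.
Byte 3: 0x8A = 10001010 (10xxxxxx ✓), payload 001010.
Concatenate: 0000111101001010 = 0xF4A (16 bits → U+0F4A).

U+0F4A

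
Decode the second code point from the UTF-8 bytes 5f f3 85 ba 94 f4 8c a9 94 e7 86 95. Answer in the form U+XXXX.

Offset 0: leading byte 0x5F = 01011111 → 1-byte char #1 = 5F.
Offset 1: leading byte 0xF3 = 11110011 → 4-byte char #2 = F3 85 BA 94.
Leading byte 0xF3 = 11110011 matches 11110xxx → 4-byte sequence.
Byte 1: 0xF3 = 11110011, payload 011 (3 bits).
Byte 2: 0x85 = 10000101 (10xxxxxx ✓), payload 000101.
Byte 3: 0xBA = 10111010 (10xxxxxx ✓), payload 111010.
Byte 4: 0x94 = 10010100 (10xxxxxx ✓), payload 010100.
Concatenate: 011000101111010010100 = 0xC5E94 (21 bits → U+C5E94).

U+C5E94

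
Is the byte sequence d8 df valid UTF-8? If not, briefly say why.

Leading byte 0xD8 = 11011000 → 2-byte form.
Byte 2 is 0xDF = 11011111, which is not 10xxxxxx — expected a continuation byte.

invalid (non-continuation byte where continuation expected)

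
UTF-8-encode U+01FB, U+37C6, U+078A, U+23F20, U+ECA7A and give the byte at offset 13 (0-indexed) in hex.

U+01FB → 2-byte form C7 BB at offsets 0–1.
U+37C6 → 3-byte form E3 9F 86 at offsets 2–4.
U+078A → 2-byte form DE 8A at offsets 5–6.
U+23F20 → 4-byte form F0 A3 BC A0 at offsets 7–10.
U+ECA7A → 4-byte form F3 AC A9 BA at offsets 11–14.
Offset 13 falls in char 5's range; it's byte 3 of F3 AC A9 BA = 0xA9.

0xA9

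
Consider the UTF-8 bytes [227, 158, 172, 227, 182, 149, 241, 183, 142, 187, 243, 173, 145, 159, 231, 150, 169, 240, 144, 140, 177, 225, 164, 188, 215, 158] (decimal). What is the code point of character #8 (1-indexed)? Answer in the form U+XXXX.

Offset 0: leading byte 0xE3 = 11100011 → 3-byte char #1 = E3 9E AC.
Offset 3: leading byte 0xE3 = 11100011 → 3-byte char #2 = E3 B6 95.
Offset 6: leading byte 0xF1 = 11110001 → 4-byte char #3 = F1 B7 8E BB.
Offset 10: leading byte 0xF3 = 11110011 → 4-byte char #4 = F3 AD 91 9F.
Offset 14: leading byte 0xE7 = 11100111 → 3-byte char #5 = E7 96 A9.
Offset 17: leading byte 0xF0 = 11110000 → 4-byte char #6 = F0 90 8C B1.
Offset 21: leading byte 0xE1 = 11100001 → 3-byte char #7 = E1 A4 BC.
Offset 24: leading byte 0xD7 = 11010111 → 2-byte char #8 = D7 9E.
Leading byte 0xD7 = 11010111 matches 110xxxxx → 2-byte sequence.
Byte 1: 0xD7 = 11010111, payload 10111 (5 bits).
Byte 2: 0x9E = 10011110 (10xxxxxx ✓), payload 011110.
Concatenate: 10111011110 = 0x5DE (11 bits → U+05DE).

U+05DE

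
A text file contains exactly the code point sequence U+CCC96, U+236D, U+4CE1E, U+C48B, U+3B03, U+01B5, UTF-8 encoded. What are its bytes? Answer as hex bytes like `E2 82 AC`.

F3 8C B2 96 E2 8D AD F1 8C B8 9E EC 92 8B E3 AC 83 C6 B5

U+CCC96: 4-byte form → F3 8C B2 96.
U+236D: 3-byte form → E2 8D AD.
U+4CE1E: 4-byte form → F1 8C B8 9E.
U+C48B: 3-byte form → EC 92 8B.
U+3B03: 3-byte form → E3 AC 83.
U+01B5: 2-byte form → C6 B5.
Concatenated (19 bytes): F3 8C B2 96 E2 8D AD F1 8C B8 9E EC 92 8B E3 AC 83 C6 B5.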